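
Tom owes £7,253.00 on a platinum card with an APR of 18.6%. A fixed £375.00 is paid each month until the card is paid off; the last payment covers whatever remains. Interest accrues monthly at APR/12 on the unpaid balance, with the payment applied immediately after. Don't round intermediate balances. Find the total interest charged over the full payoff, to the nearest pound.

Monthly rate r = 18.6%/12 = 1.55% = 0.0155.
Payoff takes n = ⌈−ln(1 − rB₀/P)/ln(1+r)⌉ = ⌈23.170⌉ = 24 payments; the last is £64.05.
Total paid = 23·£375.00 + £64.05 = £8,689.05.
Total interest = total paid − principal = £8,689.05 − £7,253.00 = £1,436.05.

£1,436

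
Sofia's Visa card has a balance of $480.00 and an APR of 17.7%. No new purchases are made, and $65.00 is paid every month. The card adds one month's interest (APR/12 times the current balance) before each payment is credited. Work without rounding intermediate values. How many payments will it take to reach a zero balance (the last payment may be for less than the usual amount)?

Monthly rate r = 17.7%/12 = 1.475% = 0.01475.
Recurrence: B ← B·(1+r) − $65.00.
Month 1: interest $7.08; balance after payment $422.08.
Month 2: interest $6.23; balance after payment $363.31.
Closed form: n = −ln(1 − rB₀/P)/ln(1+r) = −ln(0.89108)/ln(1.01475) ≈ 7.876, so the balance reaches zero during payment 8.

8 months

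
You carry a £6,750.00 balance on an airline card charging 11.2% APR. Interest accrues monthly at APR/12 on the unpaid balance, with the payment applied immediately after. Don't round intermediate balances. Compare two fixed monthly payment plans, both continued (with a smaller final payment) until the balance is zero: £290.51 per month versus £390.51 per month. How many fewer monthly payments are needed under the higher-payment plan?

8 fewer payments

Monthly rate r = 11.2%/12 = 0.933333% = 0.00933333.
At £290.51/mo: n = ⌈−ln(1 − rB₀/P)/ln(1+r)⌉ = 27 payments (last £91.06); total interest = total paid − £6,750.00 = £894.32.
At £390.51/mo: 19 payments (last £366.41); total interest £645.59.
Payments saved = 27 − 19 = 8.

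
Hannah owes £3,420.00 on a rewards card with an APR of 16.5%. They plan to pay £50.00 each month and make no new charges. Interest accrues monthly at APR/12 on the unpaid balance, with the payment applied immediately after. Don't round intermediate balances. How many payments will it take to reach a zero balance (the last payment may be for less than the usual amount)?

207 months

Monthly rate r = 16.5%/12 = 1.375% = 0.01375.
Recurrence: B ← B·(1+r) − £50.00.
Month 1: interest £47.02; balance after payment £3,417.03.
Month 2: interest £46.98; balance after payment £3,414.01.
Closed form: n = −ln(1 − rB₀/P)/ln(1+r) = −ln(0.0595)/ln(1.01375) ≈ 206.628, so the balance reaches zero during payment 207.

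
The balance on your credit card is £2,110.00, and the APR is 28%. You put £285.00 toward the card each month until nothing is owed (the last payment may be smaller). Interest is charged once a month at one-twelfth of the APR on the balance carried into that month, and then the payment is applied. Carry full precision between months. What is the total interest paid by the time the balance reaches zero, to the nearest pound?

Monthly rate r = 28%/12 = 2.33333% = 0.0233333.
Payoff takes n = ⌈−ln(1 − rB₀/P)/ln(1+r)⌉ = ⌈8.222⌉ = 9 payments; the last is £63.89.
Total paid = 8·£285.00 + £63.89 = £2,343.89.
Total interest = total paid − principal = £2,343.89 − £2,110.00 = £233.89.

£234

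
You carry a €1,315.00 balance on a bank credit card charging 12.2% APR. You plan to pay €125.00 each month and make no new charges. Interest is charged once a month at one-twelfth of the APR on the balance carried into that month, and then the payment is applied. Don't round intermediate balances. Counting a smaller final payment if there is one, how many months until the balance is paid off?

Monthly rate r = 12.2%/12 = 1.01667% = 0.0101667.
Recurrence: B ← B·(1+r) − €125.00.
Month 1: interest €13.37; balance after payment €1,203.37.
Month 2: interest €12.23; balance after payment €1,090.60.
Closed form: n = −ln(1 − rB₀/P)/ln(1+r) = −ln(0.89305)/ln(1.01017) ≈ 11.183, so the balance reaches zero during payment 12.

12 payments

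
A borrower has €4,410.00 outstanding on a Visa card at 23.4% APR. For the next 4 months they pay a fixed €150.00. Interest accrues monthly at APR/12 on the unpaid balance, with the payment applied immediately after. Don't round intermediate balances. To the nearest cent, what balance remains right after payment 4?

Monthly rate r = 23.4%/12 = 1.95% = 0.0195.
Each month: B ← B·(1+r) − €150.00.
Month 1: interest €86.00; balance after payment €4,345.99.
Month 2: interest €84.75; balance after payment €4,280.74.
Month 3: interest €83.47; balance after payment €4,214.22.
Month 4: interest €82.18; balance after payment €4,146.39.

€4,146.39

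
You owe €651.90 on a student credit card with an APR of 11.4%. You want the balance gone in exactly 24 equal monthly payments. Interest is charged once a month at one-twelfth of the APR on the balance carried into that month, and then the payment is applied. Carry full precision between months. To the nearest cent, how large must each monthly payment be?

€30.50

Monthly rate r = 11.4%/12 = 0.95% = 0.0095.
Level-payment amortization: P = B₀·r / (1 − (1+r)^(−n)) = 651.90·0.0095 / (1 − 1.0095^(−24)).
Denominator 1 − (1+r)^(−24) = 0.203018498.
P = 6.19305 / 0.203018498 ≈ 30.50.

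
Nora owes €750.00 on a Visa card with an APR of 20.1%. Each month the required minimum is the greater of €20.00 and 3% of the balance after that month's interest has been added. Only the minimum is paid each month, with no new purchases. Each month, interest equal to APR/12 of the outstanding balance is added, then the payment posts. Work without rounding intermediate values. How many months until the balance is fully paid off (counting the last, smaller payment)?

Monthly rate r = 20.1%/12 = 1.675% = 0.01675.
While 3% of the post-interest balance exceeds €20.00, each month B ← (B·(1+r))·(1 − 0.03), i.e. B shrinks by the factor (1+r)·0.97 = 0.98625.
This holds for months 1–10. Entering month 11 the balance is €653.01; 3% of the post-interest balance is now below €20.00, so the flat €20.00 minimum applies from here.
From month 11 a fixed €20.00 at rate r clears €653.01 in 48 more payments. Total: 10 + 48 = 58 months.

58 months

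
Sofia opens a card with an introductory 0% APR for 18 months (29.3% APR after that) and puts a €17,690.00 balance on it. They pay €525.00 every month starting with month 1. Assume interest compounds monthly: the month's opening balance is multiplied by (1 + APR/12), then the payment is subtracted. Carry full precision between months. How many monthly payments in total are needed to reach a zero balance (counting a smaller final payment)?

Promo months 1–18 at r₀ = 0%/12 = 0; months 19+ at r₁ = 29.3%/12 = 0.0244167.
After month 18 (no interest yet): B = €17,690.00 − 18·€525.00 = €8,240.00.
Then at r₁ with €525.00/mo: n₂ = −ln(1 − r₁·B/P)/ln(1+r₁) ≈ 20.03 → 21 more payments.

39 months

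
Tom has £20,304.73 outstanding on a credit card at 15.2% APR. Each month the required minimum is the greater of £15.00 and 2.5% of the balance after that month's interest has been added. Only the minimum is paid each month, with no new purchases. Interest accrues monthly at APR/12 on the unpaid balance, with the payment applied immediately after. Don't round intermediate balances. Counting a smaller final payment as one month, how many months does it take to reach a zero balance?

333 months

Monthly rate r = 15.2%/12 = 1.26667% = 0.0126667.
While 2.5% of the post-interest balance exceeds £15.00, each month B ← (B·(1+r))·(1 − 0.025), i.e. B shrinks by the factor (1+r)·0.975 = 0.98735.
This holds for months 1–278. Entering month 279 the balance is £589.62; 2.5% of the post-interest balance is now below £15.00, so the flat £15.00 minimum applies from here.
From month 279 a fixed £15.00 at rate r clears £589.62 in 55 more payments. Total: 278 + 55 = 333 months.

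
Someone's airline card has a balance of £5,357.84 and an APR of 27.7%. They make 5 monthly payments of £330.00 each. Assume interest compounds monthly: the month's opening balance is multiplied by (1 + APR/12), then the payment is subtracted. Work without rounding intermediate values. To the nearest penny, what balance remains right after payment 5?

Monthly rate r = 27.7%/12 = 2.30833% = 0.0230833.
Each month: B ← B·(1+r) − £330.00.
Month 1: interest £123.68; balance after payment £5,151.52.
Month 2: interest £118.91; balance after payment £4,940.43.
Month 3: interest £114.04; balance after payment £4,724.47.
Month 4: interest £109.06; balance after payment £4,503.53.
Month 5: interest £103.96; balance after payment £4,277.49.

£4,277.49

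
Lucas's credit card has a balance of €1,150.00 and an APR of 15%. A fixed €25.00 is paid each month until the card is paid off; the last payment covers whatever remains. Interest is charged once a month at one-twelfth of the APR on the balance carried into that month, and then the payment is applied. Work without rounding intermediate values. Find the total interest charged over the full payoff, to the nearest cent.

€572.02

Monthly rate r = 15%/12 = 1.25% = 0.0125.
Payoff takes n = ⌈−ln(1 − rB₀/P)/ln(1+r)⌉ = ⌈68.880⌉ = 69 payments; the last is €22.02.
Total paid = 68·€25.00 + €22.02 = €1,722.02.
Total interest = total paid − principal = €1,722.02 − €1,150.00 = €572.02.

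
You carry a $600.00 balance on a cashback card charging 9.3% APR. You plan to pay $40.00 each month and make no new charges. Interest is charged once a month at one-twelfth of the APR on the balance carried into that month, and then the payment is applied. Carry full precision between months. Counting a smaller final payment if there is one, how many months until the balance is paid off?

17 payments

Monthly rate r = 9.3%/12 = 0.775% = 0.00775.
Recurrence: B ← B·(1+r) − $40.00.
Month 1: interest $4.65; balance after payment $564.65.
Month 2: interest $4.38; balance after payment $529.03.
Closed form: n = −ln(1 − rB₀/P)/ln(1+r) = −ln(0.88375)/ln(1.00775) ≈ 16.008, so the balance reaches zero during payment 17.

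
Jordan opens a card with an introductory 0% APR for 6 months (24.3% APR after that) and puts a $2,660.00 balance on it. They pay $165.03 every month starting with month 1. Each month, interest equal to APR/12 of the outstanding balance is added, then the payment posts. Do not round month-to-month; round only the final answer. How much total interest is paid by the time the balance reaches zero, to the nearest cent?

Promo months 1–6 at r₀ = 0%/12 = 0; months 7+ at r₁ = 24.3%/12 = 0.02025.
After month 6 (no interest yet): B = $2,660.00 − 6·$165.03 = $1,669.82.
Then at r₁ with $165.03/mo: n₂ = −ln(1 − r₁·B/P)/ln(1+r₁) ≈ 11.44 → 12 more payments.
Total paid = 17·$165.03 + $72.49 = $2,878.00; interest = $2,878.00 − $2,660.00 = $218.00.

$218.00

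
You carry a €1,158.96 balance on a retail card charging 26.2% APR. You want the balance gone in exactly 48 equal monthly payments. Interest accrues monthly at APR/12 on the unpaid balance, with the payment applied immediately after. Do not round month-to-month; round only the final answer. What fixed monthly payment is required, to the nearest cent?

€39.21

Monthly rate r = 26.2%/12 = 2.18333% = 0.0218333.
Level-payment amortization: P = B₀·r / (1 − (1+r)^(−n)) = 1158.96·0.0218333 / (1 − 1.02183^(−48)).
Denominator 1 − (1+r)^(−48) = 0.64538521.
P = 25.304 / 0.64538521 ≈ 39.21.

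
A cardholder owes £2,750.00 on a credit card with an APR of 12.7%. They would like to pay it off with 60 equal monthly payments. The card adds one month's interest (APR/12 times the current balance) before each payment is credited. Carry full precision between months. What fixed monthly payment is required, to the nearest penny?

£62.15

Monthly rate r = 12.7%/12 = 1.05833% = 0.0105833.
Level-payment amortization: P = B₀·r / (1 − (1+r)^(−n)) = 2750.00·0.0105833 / (1 − 1.01058^(−60)).
Denominator 1 − (1+r)^(−60) = 0.46829333.
P = 29.1042 / 0.46829333 ≈ 62.15.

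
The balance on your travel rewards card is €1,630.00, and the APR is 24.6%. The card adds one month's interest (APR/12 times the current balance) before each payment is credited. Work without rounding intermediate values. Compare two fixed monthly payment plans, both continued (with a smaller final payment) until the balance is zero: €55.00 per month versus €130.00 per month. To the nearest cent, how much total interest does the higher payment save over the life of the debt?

Monthly rate r = 24.6%/12 = 2.05% = 0.0205.
At €55.00/mo: n = ⌈−ln(1 − rB₀/P)/ln(1+r)⌉ = 47 payments (last €5.12); total interest = total paid − €1,630.00 = €905.12.
At €130.00/mo: 15 payments (last €83.67); total interest €273.67.
Interest saved = €905.12 − €273.67 = €631.45.

€631.45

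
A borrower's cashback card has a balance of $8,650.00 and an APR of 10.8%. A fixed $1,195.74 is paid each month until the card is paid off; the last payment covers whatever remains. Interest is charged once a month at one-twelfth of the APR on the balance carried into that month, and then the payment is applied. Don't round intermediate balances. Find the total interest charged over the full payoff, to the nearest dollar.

Monthly rate r = 10.8%/12 = 0.9% = 0.009.
Payoff takes n = ⌈−ln(1 − rB₀/P)/ln(1+r)⌉ = ⌈7.514⌉ = 8 payments; the last is $615.78.
Total paid = 7·$1,195.74 + $615.78 = $8,985.96.
Total interest = total paid − principal = $8,985.96 − $8,650.00 = $335.96.

$336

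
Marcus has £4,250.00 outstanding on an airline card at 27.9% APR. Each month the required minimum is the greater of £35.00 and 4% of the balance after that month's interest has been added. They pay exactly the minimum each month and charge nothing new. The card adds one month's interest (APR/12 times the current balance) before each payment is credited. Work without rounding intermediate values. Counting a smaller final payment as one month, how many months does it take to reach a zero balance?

127 months

Monthly rate r = 27.9%/12 = 2.325% = 0.02325.
While 4% of the post-interest balance exceeds £35.00, each month B ← (B·(1+r))·(1 − 0.04), i.e. B shrinks by the factor (1+r)·0.96 = 0.98232.
This holds for months 1–90. Entering month 91 the balance is £853.41; 4% of the post-interest balance is now below £35.00, so the flat £35.00 minimum applies from here.
From month 91 a fixed £35.00 at rate r clears £853.41 in 37 more payments. Total: 90 + 37 = 127 months.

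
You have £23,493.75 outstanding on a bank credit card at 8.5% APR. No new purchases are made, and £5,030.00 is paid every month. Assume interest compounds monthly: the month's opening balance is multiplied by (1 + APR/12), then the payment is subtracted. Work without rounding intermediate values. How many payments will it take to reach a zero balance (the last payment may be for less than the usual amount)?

Monthly rate r = 8.5%/12 = 0.708333% = 0.00708333.
Recurrence: B ← B·(1+r) − £5,030.00.
Month 1: interest £166.41; balance after payment £18,630.16.
Month 2: interest £131.96; balance after payment £13,732.13.
Month 3: interest £97.27; balance after payment £8,799.40.
Month 4: interest £62.33; balance after payment £3,831.73.
Month 5: interest £27.14; balance after payment £0.00.

5 months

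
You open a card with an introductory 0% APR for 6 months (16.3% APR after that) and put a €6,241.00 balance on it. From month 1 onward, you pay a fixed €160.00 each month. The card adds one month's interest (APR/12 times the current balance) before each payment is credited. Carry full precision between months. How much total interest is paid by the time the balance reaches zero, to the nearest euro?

€1,773

Promo months 1–6 at r₀ = 0%/12 = 0; months 7+ at r₁ = 16.3%/12 = 0.0135833.
After month 6 (no interest yet): B = €6,241.00 − 6·€160.00 = €5,281.00.
Then at r₁ with €160.00/mo: n₂ = −ln(1 − r₁·B/P)/ln(1+r₁) ≈ 44.09 → 45 more payments.
Total paid = 50·€160.00 + €13.96 = €8,013.96; interest = €8,013.96 − €6,241.00 = €1,772.96.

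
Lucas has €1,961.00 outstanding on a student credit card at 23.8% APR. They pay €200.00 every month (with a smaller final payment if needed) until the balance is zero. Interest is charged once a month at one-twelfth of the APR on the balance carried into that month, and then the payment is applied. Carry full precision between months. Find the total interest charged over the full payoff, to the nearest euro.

Monthly rate r = 23.8%/12 = 1.98333% = 0.0198333.
Payoff takes n = ⌈−ln(1 − rB₀/P)/ln(1+r)⌉ = ⌈11.011⌉ = 12 payments; the last is €2.24.
Total paid = 11·€200.00 + €2.24 = €2,202.24.
Total interest = total paid − principal = €2,202.24 − €1,961.00 = €241.24.

€241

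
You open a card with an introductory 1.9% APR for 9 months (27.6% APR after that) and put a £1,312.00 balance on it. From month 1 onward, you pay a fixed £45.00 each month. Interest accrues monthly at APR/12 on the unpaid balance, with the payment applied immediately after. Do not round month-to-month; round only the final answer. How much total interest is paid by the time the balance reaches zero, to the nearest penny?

£356.45

Promo months 1–9 at r₀ = 1.9%/12 = 0.00158333; months 10+ at r₁ = 27.6%/12 = 0.023.
After month 9: iterate B ← B·(1+r₀) − £45.00 for 9 months → £923.24.
Then at r₁ with £45.00/mo: n₂ = −ln(1 − r₁·B/P)/ln(1+r₁) ≈ 28.08 → 29 more payments.
Total paid = 37·£45.00 + £3.45 = £1,668.45; interest = £1,668.45 − £1,312.00 = £356.45.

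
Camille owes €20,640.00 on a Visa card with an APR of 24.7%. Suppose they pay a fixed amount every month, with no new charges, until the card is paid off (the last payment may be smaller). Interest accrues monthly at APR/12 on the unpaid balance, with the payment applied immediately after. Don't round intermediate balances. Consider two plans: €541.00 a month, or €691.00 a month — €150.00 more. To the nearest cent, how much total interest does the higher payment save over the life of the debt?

Monthly rate r = 24.7%/12 = 2.05833% = 0.0205833.
At €541.00/mo: n = ⌈−ln(1 − rB₀/P)/ln(1+r)⌉ = 76 payments (last €276.83); total interest = total paid − €20,640.00 = €20,211.83.
At €691.00/mo: 47 payments (last €571.52); total interest €11,717.52.
Interest saved = €20,211.83 − €11,717.52 = €8,494.31.

€8,494.31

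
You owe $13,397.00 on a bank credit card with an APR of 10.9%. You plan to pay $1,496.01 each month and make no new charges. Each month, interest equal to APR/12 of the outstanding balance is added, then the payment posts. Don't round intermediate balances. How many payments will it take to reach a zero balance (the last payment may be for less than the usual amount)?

Monthly rate r = 10.9%/12 = 0.908333% = 0.00908333.
Recurrence: B ← B·(1+r) − $1,496.01.
Month 1: interest $121.69; balance after payment $12,022.68.
Month 2: interest $109.21; balance after payment $10,635.88.
Closed form: n = −ln(1 − rB₀/P)/ln(1+r) = −ln(0.91866)/ln(1.00908) ≈ 9.383, so the balance reaches zero during payment 10.

10 months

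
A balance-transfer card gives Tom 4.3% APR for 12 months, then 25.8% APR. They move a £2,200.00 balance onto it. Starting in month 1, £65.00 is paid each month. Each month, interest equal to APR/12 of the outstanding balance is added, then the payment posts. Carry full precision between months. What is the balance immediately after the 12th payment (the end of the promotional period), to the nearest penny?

Promo months 1–12 at r₀ = 4.3%/12 = 0.00358333; months 13+ at r₁ = 25.8%/12 = 0.0215.
After month 12: iterate B ← B·(1+r₀) − £65.00 for 12 months → £1,500.93.

£1,500.93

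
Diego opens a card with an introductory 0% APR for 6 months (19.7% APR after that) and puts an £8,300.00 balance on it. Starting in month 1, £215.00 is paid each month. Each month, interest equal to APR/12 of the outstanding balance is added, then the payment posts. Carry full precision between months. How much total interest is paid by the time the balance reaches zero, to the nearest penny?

Promo months 1–6 at r₀ = 0%/12 = 0; months 7+ at r₁ = 19.7%/12 = 0.0164167.
After month 6 (no interest yet): B = £8,300.00 − 6·£215.00 = £7,010.00.
Then at r₁ with £215.00/mo: n₂ = −ln(1 − r₁·B/P)/ln(1+r₁) ≈ 47.06 → 48 more payments.
Total paid = 53·£215.00 + £12.75 = £11,407.75; interest = £11,407.75 − £8,300.00 = £3,107.75.

£3,107.75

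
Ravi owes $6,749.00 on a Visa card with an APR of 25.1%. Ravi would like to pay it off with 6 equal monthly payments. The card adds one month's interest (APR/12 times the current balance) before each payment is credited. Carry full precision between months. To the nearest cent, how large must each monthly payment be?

Monthly rate r = 25.1%/12 = 2.09167% = 0.0209167.
Level-payment amortization: P = B₀·r / (1 − (1+r)^(−n)) = 6749.00·0.0209167 / (1 − 1.02092^(−6)).
Denominator 1 − (1+r)^(−6) = 0.116801674.
P = 141.167 / 0.116801674 ≈ 1208.60.

$1,208.60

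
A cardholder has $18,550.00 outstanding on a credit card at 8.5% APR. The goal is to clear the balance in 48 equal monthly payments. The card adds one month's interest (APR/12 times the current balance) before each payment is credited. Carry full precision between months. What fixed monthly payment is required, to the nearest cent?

$457.23

Monthly rate r = 8.5%/12 = 0.708333% = 0.00708333.
Level-payment amortization: P = B₀·r / (1 − (1+r)^(−n)) = 18550.00·0.00708333 / (1 − 1.00708^(−48)).
Denominator 1 − (1+r)^(−48) = 0.287376102.
P = 131.396 / 0.287376102 ≈ 457.23.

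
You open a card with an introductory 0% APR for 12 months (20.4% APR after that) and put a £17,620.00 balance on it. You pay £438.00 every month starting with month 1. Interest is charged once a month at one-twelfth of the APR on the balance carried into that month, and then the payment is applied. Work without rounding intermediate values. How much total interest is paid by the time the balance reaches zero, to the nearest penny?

£4,621.73

Promo months 1–12 at r₀ = 0%/12 = 0; months 13+ at r₁ = 20.4%/12 = 0.017.
After month 12 (no interest yet): B = £17,620.00 − 12·£438.00 = £12,364.00.
Then at r₁ with £438.00/mo: n₂ = −ln(1 − r₁·B/P)/ln(1+r₁) ≈ 38.78 → 39 more payments.
Total paid = 50·£438.00 + £341.73 = £22,241.73; interest = £22,241.73 − £17,620.00 = £4,621.73.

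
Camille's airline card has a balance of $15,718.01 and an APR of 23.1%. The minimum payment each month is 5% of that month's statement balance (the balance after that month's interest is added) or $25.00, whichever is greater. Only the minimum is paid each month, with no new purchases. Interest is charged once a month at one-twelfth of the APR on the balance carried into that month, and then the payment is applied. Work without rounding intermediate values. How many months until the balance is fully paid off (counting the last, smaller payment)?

133 months

Monthly rate r = 23.1%/12 = 1.925% = 0.01925.
While 5% of the post-interest balance exceeds $25.00, each month B ← (B·(1+r))·(1 − 0.05), i.e. B shrinks by the factor (1+r)·0.95 = 0.96829.
This holds for months 1–108. Entering month 109 the balance is $484.02; 5% of the post-interest balance is now below $25.00, so the flat $25.00 minimum applies from here.
From month 109 a fixed $25.00 at rate r clears $484.02 in 25 more payments. Total: 108 + 25 = 133 months.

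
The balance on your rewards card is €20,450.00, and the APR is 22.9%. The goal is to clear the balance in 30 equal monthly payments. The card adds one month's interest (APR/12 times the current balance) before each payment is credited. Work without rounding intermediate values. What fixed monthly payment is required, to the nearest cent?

€901.62

Monthly rate r = 22.9%/12 = 1.90833% = 0.0190833.
Level-payment amortization: P = B₀·r / (1 − (1+r)^(−n)) = 20450.00·0.0190833 / (1 − 1.01908^(−30)).
Denominator 1 − (1+r)^(−30) = 0.432835511.
P = 390.254 / 0.432835511 ≈ 901.62.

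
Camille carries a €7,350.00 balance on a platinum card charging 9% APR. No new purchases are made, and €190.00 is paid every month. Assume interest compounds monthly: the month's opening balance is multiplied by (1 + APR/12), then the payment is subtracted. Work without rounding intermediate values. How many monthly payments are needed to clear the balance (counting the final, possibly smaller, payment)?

Monthly rate r = 9%/12 = 0.75% = 0.0075.
Recurrence: B ← B·(1+r) − €190.00.
Month 1: interest €55.12; balance after payment €7,215.12.
Month 2: interest €54.11; balance after payment €7,079.24.
Closed form: n = −ln(1 − rB₀/P)/ln(1+r) = −ln(0.70987)/ln(1.0075) ≈ 45.861, so the balance reaches zero during payment 46.

46 months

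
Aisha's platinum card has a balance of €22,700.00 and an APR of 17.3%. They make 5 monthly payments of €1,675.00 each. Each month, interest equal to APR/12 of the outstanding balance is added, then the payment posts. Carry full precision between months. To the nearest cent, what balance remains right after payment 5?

Monthly rate r = 17.3%/12 = 1.44167% = 0.0144167.
Each month: B ← B·(1+r) − €1,675.00.
Month 1: interest €327.26; balance after payment €21,352.26.
Month 2: interest €307.83; balance after payment €19,985.09.
Month 3: interest €288.12; balance after payment €18,598.21.
Month 4: interest €268.12; balance after payment €17,191.33.
Month 5: interest €247.84; balance after payment €15,764.17.

€15,764.17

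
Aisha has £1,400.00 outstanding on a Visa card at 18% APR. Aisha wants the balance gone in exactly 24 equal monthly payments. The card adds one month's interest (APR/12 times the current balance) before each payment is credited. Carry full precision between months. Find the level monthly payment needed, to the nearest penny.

Monthly rate r = 18%/12 = 1.5% = 0.015.
Level-payment amortization: P = B₀·r / (1 − (1+r)^(−n)) = 1400.00·0.015 / (1 − 1.015^(−24)).
Denominator 1 − (1+r)^(−24) = 0.30045608.
P = 21 / 0.30045608 ≈ 69.89.

£69.89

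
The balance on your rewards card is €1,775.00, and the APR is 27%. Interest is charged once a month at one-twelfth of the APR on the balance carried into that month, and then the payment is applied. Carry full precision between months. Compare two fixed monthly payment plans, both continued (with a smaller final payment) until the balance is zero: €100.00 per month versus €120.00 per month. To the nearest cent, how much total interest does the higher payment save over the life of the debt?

€108.48

Monthly rate r = 27%/12 = 2.25% = 0.0225.
At €100.00/mo: n = ⌈−ln(1 − rB₀/P)/ln(1+r)⌉ = 23 payments (last €91.19); total interest = total paid − €1,775.00 = €516.19.
At €120.00/mo: 19 payments (last €22.71); total interest €407.71.
Interest saved = €516.19 − €407.71 = €108.48.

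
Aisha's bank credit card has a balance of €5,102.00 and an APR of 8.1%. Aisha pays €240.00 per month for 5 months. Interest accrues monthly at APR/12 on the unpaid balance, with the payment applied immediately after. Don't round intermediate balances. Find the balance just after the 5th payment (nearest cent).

€4,060.22

Monthly rate r = 8.1%/12 = 0.675% = 0.00675.
Each month: B ← B·(1+r) − €240.00.
Month 1: interest €34.44; balance after payment €4,896.44.
Month 2: interest €33.05; balance after payment €4,689.49.
Month 3: interest €31.65; balance after payment €4,481.14.
Month 4: interest €30.25; balance after payment €4,271.39.
Month 5: interest €28.83; balance after payment €4,060.22.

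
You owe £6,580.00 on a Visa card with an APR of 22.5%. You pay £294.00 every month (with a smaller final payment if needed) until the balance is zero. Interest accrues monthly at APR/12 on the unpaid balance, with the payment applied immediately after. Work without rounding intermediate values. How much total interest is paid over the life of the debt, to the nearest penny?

Monthly rate r = 22.5%/12 = 1.875% = 0.01875.
Payoff takes n = ⌈−ln(1 − rB₀/P)/ln(1+r)⌉ = ⌈29.290⌉ = 30 payments; the last is £85.97.
Total paid = 29·£294.00 + £85.97 = £8,611.97.
Total interest = total paid − principal = £8,611.97 − £6,580.00 = £2,031.97.

£2,031.97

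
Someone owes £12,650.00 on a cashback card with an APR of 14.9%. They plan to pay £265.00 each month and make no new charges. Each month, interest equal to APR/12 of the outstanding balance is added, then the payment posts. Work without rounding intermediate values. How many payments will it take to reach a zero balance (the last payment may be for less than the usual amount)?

73 payments

Monthly rate r = 14.9%/12 = 1.24167% = 0.0124167.
Recurrence: B ← B·(1+r) − £265.00.
Month 1: interest £157.07; balance after payment £12,542.07.
Month 2: interest £155.73; balance after payment £12,432.80.
Closed form: n = −ln(1 − rB₀/P)/ln(1+r) = −ln(0.40728)/ln(1.01242) ≈ 72.791, so the balance reaches zero during payment 73.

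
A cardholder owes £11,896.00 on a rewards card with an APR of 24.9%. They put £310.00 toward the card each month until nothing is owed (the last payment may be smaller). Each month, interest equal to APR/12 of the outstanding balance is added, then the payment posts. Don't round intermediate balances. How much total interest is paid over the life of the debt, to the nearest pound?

£12,119

Monthly rate r = 24.9%/12 = 2.075% = 0.02075.
Payoff takes n = ⌈−ln(1 − rB₀/P)/ln(1+r)⌉ = ⌈77.464⌉ = 78 payments; the last is £144.69.
Total paid = 77·£310.00 + £144.69 = £24,014.69.
Total interest = total paid − principal = £24,014.69 − £11,896.00 = £12,118.69.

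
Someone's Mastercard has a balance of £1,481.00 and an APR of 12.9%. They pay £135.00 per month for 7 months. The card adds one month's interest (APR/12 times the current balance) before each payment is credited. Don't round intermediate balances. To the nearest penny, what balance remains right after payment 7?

Monthly rate r = 12.9%/12 = 1.075% = 0.01075.
Each month: B ← B·(1+r) − £135.00.
Month 1: interest £15.92; balance after payment £1,361.92.
Month 2: interest £14.64; balance after payment £1,241.56.
Month 3: interest £13.35; balance after payment £1,119.91.
Month 4: interest £12.04; balance after payment £996.95.
Month 5: interest £10.72; balance after payment £872.66.
Month 6: interest £9.38; balance after payment £747.05.
Month 7: interest £8.03; balance after payment £620.08.

£620.08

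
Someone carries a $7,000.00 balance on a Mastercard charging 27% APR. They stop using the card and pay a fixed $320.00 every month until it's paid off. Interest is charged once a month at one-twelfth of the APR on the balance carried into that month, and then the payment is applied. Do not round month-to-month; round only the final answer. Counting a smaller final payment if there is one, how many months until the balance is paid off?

Monthly rate r = 27%/12 = 2.25% = 0.0225.
Recurrence: B ← B·(1+r) − $320.00.
Month 1: interest $157.50; balance after payment $6,837.50.
Month 2: interest $153.84; balance after payment $6,671.34.
Closed form: n = −ln(1 − rB₀/P)/ln(1+r) = −ln(0.50781)/ln(1.0225) ≈ 30.455, so the balance reaches zero during payment 31.

31 months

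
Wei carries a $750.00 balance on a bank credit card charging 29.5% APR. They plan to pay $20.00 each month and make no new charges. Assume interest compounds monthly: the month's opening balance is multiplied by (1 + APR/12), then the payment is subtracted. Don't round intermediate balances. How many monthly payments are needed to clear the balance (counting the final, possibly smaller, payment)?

105 months

Monthly rate r = 29.5%/12 = 2.45833% = 0.0245833.
Recurrence: B ← B·(1+r) − $20.00.
Month 1: interest $18.44; balance after payment $748.44.
Month 2: interest $18.40; balance after payment $746.84.
Closed form: n = −ln(1 − rB₀/P)/ln(1+r) = −ln(0.078125)/ln(1.02458) ≈ 104.976, so the balance reaches zero during payment 105.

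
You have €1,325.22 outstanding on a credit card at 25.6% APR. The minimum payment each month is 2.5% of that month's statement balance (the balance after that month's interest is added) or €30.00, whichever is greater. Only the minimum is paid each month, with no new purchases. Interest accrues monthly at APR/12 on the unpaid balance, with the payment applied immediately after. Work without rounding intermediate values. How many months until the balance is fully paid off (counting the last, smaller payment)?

115 months

Monthly rate r = 25.6%/12 = 2.13333% = 0.0213333.
While 2.5% of the post-interest balance exceeds €30.00, each month B ← (B·(1+r))·(1 − 0.025), i.e. B shrinks by the factor (1+r)·0.975 = 0.9958.
This holds for months 1–29. Entering month 30 the balance is €1,172.95; 2.5% of the post-interest balance is now below €30.00, so the flat €30.00 minimum applies from here.
From month 30 a fixed €30.00 at rate r clears €1,172.95 in 86 more payments. Total: 29 + 86 = 115 months.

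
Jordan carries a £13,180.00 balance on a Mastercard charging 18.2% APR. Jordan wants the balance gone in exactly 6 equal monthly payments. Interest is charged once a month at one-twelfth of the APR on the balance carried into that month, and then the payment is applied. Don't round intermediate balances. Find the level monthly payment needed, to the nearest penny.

£2,314.74

Monthly rate r = 18.2%/12 = 1.51667% = 0.0151667.
Level-payment amortization: P = B₀·r / (1 − (1+r)^(−n)) = 13180.00·0.0151667 / (1 − 1.01517^(−6)).
Denominator 1 − (1+r)^(−6) = 0.0863583167.
P = 199.897 / 0.0863583167 ≈ 2314.74.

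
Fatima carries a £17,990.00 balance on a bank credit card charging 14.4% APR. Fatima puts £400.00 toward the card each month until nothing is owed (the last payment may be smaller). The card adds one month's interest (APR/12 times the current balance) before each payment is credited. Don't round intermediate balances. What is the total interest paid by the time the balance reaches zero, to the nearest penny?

Monthly rate r = 14.4%/12 = 1.2% = 0.012.
Payoff takes n = ⌈−ln(1 − rB₀/P)/ln(1+r)⌉ = ⌈65.044⌉ = 66 payments; the last is £17.53.
Total paid = 65·£400.00 + £17.53 = £26,017.53.
Total interest = total paid − principal = £26,017.53 − £17,990.00 = £8,027.53.

£8,027.53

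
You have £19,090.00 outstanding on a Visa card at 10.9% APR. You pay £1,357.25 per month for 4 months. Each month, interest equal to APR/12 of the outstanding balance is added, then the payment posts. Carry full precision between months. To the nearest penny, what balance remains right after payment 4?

£14,289.69

Monthly rate r = 10.9%/12 = 0.908333% = 0.00908333.
Each month: B ← B·(1+r) − £1,357.25.
Month 1: interest £173.40; balance after payment £17,906.15.
Month 2: interest £162.65; balance after payment £16,711.55.
Month 3: interest £151.80; balance after payment £15,506.09.
Month 4: interest £140.85; balance after payment £14,289.69.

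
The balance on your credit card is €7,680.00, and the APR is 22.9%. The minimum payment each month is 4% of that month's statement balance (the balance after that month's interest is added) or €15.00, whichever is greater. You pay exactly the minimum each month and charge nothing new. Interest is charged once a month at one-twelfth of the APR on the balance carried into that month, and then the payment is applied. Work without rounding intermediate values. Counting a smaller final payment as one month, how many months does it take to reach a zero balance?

173 months

Monthly rate r = 22.9%/12 = 1.90833% = 0.0190833.
While 4% of the post-interest balance exceeds €15.00, each month B ← (B·(1+r))·(1 − 0.04), i.e. B shrinks by the factor (1+r)·0.96 = 0.97832.
This holds for months 1–139. Entering month 140 the balance is €364.93; 4% of the post-interest balance is now below €15.00, so the flat €15.00 minimum applies from here.
From month 140 a fixed €15.00 at rate r clears €364.93 in 34 more payments. Total: 139 + 34 = 173 months.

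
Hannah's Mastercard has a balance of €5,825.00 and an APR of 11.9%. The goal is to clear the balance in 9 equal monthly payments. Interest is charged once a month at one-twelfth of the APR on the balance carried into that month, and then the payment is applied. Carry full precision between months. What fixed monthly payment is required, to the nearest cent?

€679.74

Monthly rate r = 11.9%/12 = 0.991667% = 0.00991667.
Level-payment amortization: P = B₀·r / (1 − (1+r)^(−n)) = 5825.00·0.00991667 / (1 − 1.00992^(−9)).
Denominator 1 − (1+r)^(−9) = 0.0849809304.
P = 57.7646 / 0.0849809304 ≈ 679.74.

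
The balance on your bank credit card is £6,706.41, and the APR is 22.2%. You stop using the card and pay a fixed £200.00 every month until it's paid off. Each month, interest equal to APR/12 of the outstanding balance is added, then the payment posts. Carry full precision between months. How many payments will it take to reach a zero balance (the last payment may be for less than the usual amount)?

53 months

Monthly rate r = 22.2%/12 = 1.85% = 0.0185.
Recurrence: B ← B·(1+r) − £200.00.
Month 1: interest £124.07; balance after payment £6,630.48.
Month 2: interest £122.66; balance after payment £6,553.14.
Closed form: n = −ln(1 − rB₀/P)/ln(1+r) = −ln(0.37966)/ln(1.0185) ≈ 52.833, so the balance reaches zero during payment 53.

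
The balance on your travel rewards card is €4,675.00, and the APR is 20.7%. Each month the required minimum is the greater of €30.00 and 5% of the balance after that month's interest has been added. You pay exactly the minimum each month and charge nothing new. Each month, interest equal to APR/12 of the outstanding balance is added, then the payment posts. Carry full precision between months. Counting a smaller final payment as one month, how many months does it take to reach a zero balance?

Monthly rate r = 20.7%/12 = 1.725% = 0.01725.
While 5% of the post-interest balance exceeds €30.00, each month B ← (B·(1+r))·(1 − 0.05), i.e. B shrinks by the factor (1+r)·0.95 = 0.96639.
This holds for months 1–61. Entering month 62 the balance is €580.78; 5% of the post-interest balance is now below €30.00, so the flat €30.00 minimum applies from here.
From month 62 a fixed €30.00 at rate r clears €580.78 in 24 more payments. Total: 61 + 24 = 85 months.

85 months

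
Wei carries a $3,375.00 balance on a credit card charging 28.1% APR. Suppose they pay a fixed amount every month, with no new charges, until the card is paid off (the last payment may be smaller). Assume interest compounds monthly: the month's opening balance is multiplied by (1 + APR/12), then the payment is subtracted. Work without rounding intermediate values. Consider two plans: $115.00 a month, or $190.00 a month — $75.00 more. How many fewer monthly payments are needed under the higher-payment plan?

27 fewer payments

Monthly rate r = 28.1%/12 = 2.34167% = 0.0234167.
At $115.00/mo: n = ⌈−ln(1 − rB₀/P)/ln(1+r)⌉ = 51 payments (last $24.80); total interest = total paid − $3,375.00 = $2,399.80.
At $190.00/mo: 24 payments (last $44.73); total interest $1,039.73.
Payments saved = 51 − 24 = 27.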